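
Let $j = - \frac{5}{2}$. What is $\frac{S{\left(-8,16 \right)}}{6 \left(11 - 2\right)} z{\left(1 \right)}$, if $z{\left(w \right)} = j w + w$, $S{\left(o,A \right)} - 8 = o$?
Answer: $0$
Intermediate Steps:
$S{\left(o,A \right)} = 8 + o$
$j = - \frac{5}{2}$ ($j = \left(-5\right) \frac{1}{2} = - \frac{5}{2} \approx -2.5$)
$z{\left(w \right)} = - \frac{3 w}{2}$ ($z{\left(w \right)} = - \frac{5 w}{2} + w = - \frac{3 w}{2}$)
$\frac{S{\left(-8,16 \right)}}{6 \left(11 - 2\right)} z{\left(1 \right)} = \frac{8 - 8}{6 \left(11 - 2\right)} \left(\left(- \frac{3}{2}\right) 1\right) = \frac{0}{6 \cdot 9} \left(- \frac{3}{2}\right) = \frac{0}{54} \left(- \frac{3}{2}\right) = 0 \cdot \frac{1}{54} \left(- \frac{3}{2}\right) = 0 \left(- \frac{3}{2}\right) = 0$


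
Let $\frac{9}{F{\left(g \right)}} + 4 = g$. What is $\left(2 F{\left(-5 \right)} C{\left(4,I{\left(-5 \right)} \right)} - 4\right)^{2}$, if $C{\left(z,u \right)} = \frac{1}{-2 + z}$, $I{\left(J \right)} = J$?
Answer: $25$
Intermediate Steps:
$F{\left(g \right)} = \frac{9}{-4 + g}$
$\left(2 F{\left(-5 \right)} C{\left(4,I{\left(-5 \right)} \right)} - 4\right)^{2} = \left(\frac{2 \frac{9}{-4 - 5}}{-2 + 4} - 4\right)^{2} = \left(\frac{2 \frac{9}{-9}}{2} - 4\right)^{2} = \left(2 \cdot 9 \left(- \frac{1}{9}\right) \frac{1}{2} - 4\right)^{2} = \left(2 \left(-1\right) \frac{1}{2} - 4\right)^{2} = \left(\left(-2\right) \frac{1}{2} - 4\right)^{2} = \left(-1 - 4\right)^{2} = \left(-5\right)^{2} = 25$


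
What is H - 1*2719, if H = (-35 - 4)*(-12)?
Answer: -2251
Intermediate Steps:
H = 468 (H = -39*(-12) = 468)
H - 1*2719 = 468 - 1*2719 = 468 - 2719 = -2251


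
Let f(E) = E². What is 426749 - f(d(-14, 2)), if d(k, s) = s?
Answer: 426745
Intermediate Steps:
426749 - f(d(-14, 2)) = 426749 - 1*2² = 426749 - 1*4 = 426749 - 4 = 426745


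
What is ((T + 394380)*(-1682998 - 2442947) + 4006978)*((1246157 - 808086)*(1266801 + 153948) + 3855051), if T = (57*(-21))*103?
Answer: -696142786445216202669210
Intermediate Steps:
T = -123291 (T = -1197*103 = -123291)
((T + 394380)*(-1682998 - 2442947) + 4006978)*((1246157 - 808086)*(1266801 + 153948) + 3855051) = ((-123291 + 394380)*(-1682998 - 2442947) + 4006978)*((1246157 - 808086)*(1266801 + 153948) + 3855051) = (271089*(-4125945) + 4006978)*(438071*1420749 + 3855051) = (-1118498304105 + 4006978)*(622388935179 + 3855051) = -1118494297127*622392790230 = -696142786445216202669210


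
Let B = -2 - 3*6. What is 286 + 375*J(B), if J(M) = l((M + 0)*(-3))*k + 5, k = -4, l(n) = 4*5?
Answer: -27839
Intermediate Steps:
l(n) = 20
B = -20 (B = -2 - 18 = -20)
J(M) = -75 (J(M) = 20*(-4) + 5 = -80 + 5 = -75)
286 + 375*J(B) = 286 + 375*(-75) = 286 - 28125 = -27839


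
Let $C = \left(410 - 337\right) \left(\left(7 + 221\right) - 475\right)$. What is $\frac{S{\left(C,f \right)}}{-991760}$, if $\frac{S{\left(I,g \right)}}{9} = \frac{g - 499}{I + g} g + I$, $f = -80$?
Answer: $\frac{979817283}{5987255120} \approx 0.16365$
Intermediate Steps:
$C = -18031$ ($C = 73 \left(228 - 475\right) = 73 \left(-247\right) = -18031$)
$S{\left(I,g \right)} = 9 I + \frac{9 g \left(-499 + g\right)}{I + g}$ ($S{\left(I,g \right)} = 9 \left(\frac{g - 499}{I + g} g + I\right) = 9 \left(\frac{-499 + g}{I + g} g + I\right) = 9 \left(\frac{g \left(-499 + g\right)}{I + g} + I\right) = 9 \left(I + \frac{g \left(-499 + g\right)}{I + g}\right) = 9 I + \frac{9 g \left(-499 + g\right)}{I + g}$)
$\frac{S{\left(C,f \right)}}{-991760} = \frac{9 \frac{1}{-18031 - 80} \left(\left(-18031\right)^{2} + \left(-80\right)^{2} - -39920 - -1442480\right)}{-991760} = \frac{9 \left(325116961 + 6400 + 39920 + 1442480\right)}{-18111} \left(- \frac{1}{991760}\right) = 9 \left(- \frac{1}{18111}\right) 326605761 \left(- \frac{1}{991760}\right) = \left(- \frac{979817283}{6037}\right) \left(- \frac{1}{991760}\right) = \frac{979817283}{5987255120}$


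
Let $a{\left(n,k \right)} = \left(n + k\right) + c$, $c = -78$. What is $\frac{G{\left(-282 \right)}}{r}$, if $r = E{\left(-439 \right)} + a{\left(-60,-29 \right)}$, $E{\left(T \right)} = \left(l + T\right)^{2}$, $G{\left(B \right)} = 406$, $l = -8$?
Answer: $\frac{203}{99821} \approx 0.0020336$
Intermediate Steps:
$E{\left(T \right)} = \left(-8 + T\right)^{2}$
$a{\left(n,k \right)} = -78 + k + n$ ($a{\left(n,k \right)} = \left(n + k\right) - 78 = \left(k + n\right) - 78 = -78 + k + n$)
$r = 199642$ ($r = \left(-8 - 439\right)^{2} - 167 = \left(-447\right)^{2} - 167 = 199809 - 167 = 199642$)
$\frac{G{\left(-282 \right)}}{r} = \frac{406}{199642} = 406 \cdot \frac{1}{199642} = \frac{203}{99821}$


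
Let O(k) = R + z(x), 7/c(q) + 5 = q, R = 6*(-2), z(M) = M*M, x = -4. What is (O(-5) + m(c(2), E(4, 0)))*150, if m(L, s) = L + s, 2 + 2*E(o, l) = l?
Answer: 100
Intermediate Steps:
z(M) = M²
R = -12
c(q) = 7/(-5 + q)
E(o, l) = -1 + l/2
O(k) = 4 (O(k) = -12 + (-4)² = -12 + 16 = 4)
(O(-5) + m(c(2), E(4, 0)))*150 = (4 + (7/(-5 + 2) + (-1 + (½)*0)))*150 = (4 + (7/(-3) + (-1 + 0)))*150 = (4 + (7*(-⅓) - 1))*150 = (4 + (-7/3 - 1))*150 = (4 - 10/3)*150 = (⅔)*150 = 100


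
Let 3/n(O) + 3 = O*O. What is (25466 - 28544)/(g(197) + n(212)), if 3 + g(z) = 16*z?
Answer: -69164199/70759606 ≈ -0.97745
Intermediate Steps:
g(z) = -3 + 16*z
n(O) = 3/(-3 + O²) (n(O) = 3/(-3 + O*O) = 3/(-3 + O²))
(25466 - 28544)/(g(197) + n(212)) = (25466 - 28544)/((-3 + 16*197) + 3/(-3 + 212²)) = -3078/((-3 + 3152) + 3/(-3 + 44944)) = -3078/(3149 + 3/44941) = -3078/141519212/44941 = -3078*44941/141519212 = -69164199/70759606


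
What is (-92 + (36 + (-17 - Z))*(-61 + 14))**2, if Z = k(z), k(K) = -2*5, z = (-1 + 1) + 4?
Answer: 2117025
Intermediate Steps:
z = 4 (z = 0 + 4 = 4)
k(K) = -10
Z = -10
(-92 + (36 + (-17 - Z))*(-61 + 14))**2 = (-92 + (36 + (-17 - 1*(-10)))*(-61 + 14))**2 = (-92 + (36 + (-17 + 10))*(-47))**2 = (-92 + (36 - 7)*(-47))**2 = (-92 + 29*(-47))**2 = (-92 - 1363)**2 = (-1455)**2 = 2117025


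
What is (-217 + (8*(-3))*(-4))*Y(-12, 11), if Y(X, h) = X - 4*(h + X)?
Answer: 968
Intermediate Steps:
Y(X, h) = -4*h - 3*X (Y(X, h) = X - 4*(X + h) = X + (-4*X - 4*h) = -4*h - 3*X)
(-217 + (8*(-3))*(-4))*Y(-12, 11) = (-217 + (8*(-3))*(-4))*(-4*11 - 3*(-12)) = (-217 - 24*(-4))*(-44 + 36) = (-217 + 96)*(-8) = -121*(-8) = 968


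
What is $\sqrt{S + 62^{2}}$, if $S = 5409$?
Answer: $\sqrt{9253} \approx 96.193$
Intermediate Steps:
$\sqrt{S + 62^{2}} = \sqrt{5409 + 62^{2}} = \sqrt{5409 + 3844} = \sqrt{9253}$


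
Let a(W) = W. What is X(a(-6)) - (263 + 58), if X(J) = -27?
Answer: -348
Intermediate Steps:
X(a(-6)) - (263 + 58) = -27 - (263 + 58) = -27 - 1*321 = -27 - 321 = -348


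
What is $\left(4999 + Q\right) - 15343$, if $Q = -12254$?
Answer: $-22598$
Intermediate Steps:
$\left(4999 + Q\right) - 15343 = \left(4999 - 12254\right) - 15343 = -7255 - 15343 = -22598$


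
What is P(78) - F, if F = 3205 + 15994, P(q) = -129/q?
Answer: -499217/26 ≈ -19201.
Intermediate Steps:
F = 19199
P(78) - F = -129/78 - 1*19199 = -129*1/78 - 19199 = -43/26 - 19199 = -499217/26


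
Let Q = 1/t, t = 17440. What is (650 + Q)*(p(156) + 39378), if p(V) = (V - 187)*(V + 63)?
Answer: 369428936589/17440 ≈ 2.1183e+7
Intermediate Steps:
p(V) = (-187 + V)*(63 + V)
Q = 1/17440 ≈ 5.7339e-5
(650 + Q)*(p(156) + 39378) = (650 + 1/17440)*((-11781 + 156² - 124*156) + 39378) = 11336001*((-11781 + 24336 - 19344) + 39378)/17440 = 11336001*(-6789 + 39378)/17440 = (11336001/17440)*32589 = 369428936589/17440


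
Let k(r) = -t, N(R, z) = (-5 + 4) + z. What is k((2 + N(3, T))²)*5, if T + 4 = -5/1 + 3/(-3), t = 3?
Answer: -15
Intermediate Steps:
T = -10 (T = -4 + (-5/1 + 3/(-3)) = -4 + (-5*1 + 3*(-⅓)) = -4 + (-5 - 1) = -4 - 6 = -10)
N(R, z) = -1 + z
k(r) = -3 (k(r) = -1*3 = -3)
k((2 + N(3, T))²)*5 = -3*5 = -15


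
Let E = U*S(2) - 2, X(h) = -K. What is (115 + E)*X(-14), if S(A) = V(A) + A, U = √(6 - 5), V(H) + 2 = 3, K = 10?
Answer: -1160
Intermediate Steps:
V(H) = 1 (V(H) = -2 + 3 = 1)
U = 1 (U = √1 = 1)
X(h) = -10 (X(h) = -1*10 = -10)
S(A) = 1 + A
E = 1 (E = 1*(1 + 2) - 2 = 1*3 - 2 = 3 - 2 = 1)
(115 + E)*X(-14) = (115 + 1)*(-10) = 116*(-10) = -1160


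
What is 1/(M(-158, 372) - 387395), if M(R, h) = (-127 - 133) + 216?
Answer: -1/387439 ≈ -2.5811e-6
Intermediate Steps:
M(R, h) = -44 (M(R, h) = -260 + 216 = -44)
1/(M(-158, 372) - 387395) = 1/(-44 - 387395) = 1/(-387439) = -1/387439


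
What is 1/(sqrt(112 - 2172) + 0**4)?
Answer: -I*sqrt(515)/1030 ≈ -0.022033*I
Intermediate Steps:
1/(sqrt(112 - 2172) + 0**4) = 1/(sqrt(-2060) + 0) = 1/(2*I*sqrt(515) + 0) = 1/(2*I*sqrt(515)) = -I*sqrt(515)/1030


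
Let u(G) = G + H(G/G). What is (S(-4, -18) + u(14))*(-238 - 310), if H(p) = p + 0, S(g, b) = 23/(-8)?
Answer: -13289/2 ≈ -6644.5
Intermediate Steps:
S(g, b) = -23/8 (S(g, b) = 23*(-⅛) = -23/8)
H(p) = p
u(G) = 1 + G (u(G) = G + G/G = G + 1 = 1 + G)
(S(-4, -18) + u(14))*(-238 - 310) = (-23/8 + (1 + 14))*(-238 - 310) = (-23/8 + 15)*(-548) = (97/8)*(-548) = -13289/2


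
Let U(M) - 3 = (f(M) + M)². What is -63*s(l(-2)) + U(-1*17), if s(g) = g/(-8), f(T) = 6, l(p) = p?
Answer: 433/4 ≈ 108.25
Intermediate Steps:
s(g) = -g/8 (s(g) = g*(-⅛) = -g/8)
U(M) = 3 + (6 + M)²
-63*s(l(-2)) + U(-1*17) = -(-63)*(-2)/8 + (3 + (6 - 1*17)²) = -63*¼ + (3 + (6 - 17)²) = -63/4 + (3 + (-11)²) = -63/4 + (3 + 121) = -63/4 + 124 = 433/4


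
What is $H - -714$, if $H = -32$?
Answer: $682$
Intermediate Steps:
$H - -714 = -32 - -714 = -32 + 714 = 682$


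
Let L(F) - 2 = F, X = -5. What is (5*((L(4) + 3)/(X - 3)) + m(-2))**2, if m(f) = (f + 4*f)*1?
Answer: 15625/64 ≈ 244.14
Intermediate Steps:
L(F) = 2 + F
m(f) = 5*f (m(f) = (5*f)*1 = 5*f)
(5*((L(4) + 3)/(X - 3)) + m(-2))**2 = (5*(((2 + 4) + 3)/(-5 - 3)) + 5*(-2))**2 = (5*((6 + 3)/(-8)) - 10)**2 = (5*(9*(-1/8)) - 10)**2 = (5*(-9/8) - 10)**2 = (-45/8 - 10)**2 = (-125/8)**2 = 15625/64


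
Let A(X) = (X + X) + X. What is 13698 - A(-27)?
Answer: 13779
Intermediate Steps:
A(X) = 3*X (A(X) = 2*X + X = 3*X)
13698 - A(-27) = 13698 - 3*(-27) = 13698 - 1*(-81) = 13698 + 81 = 13779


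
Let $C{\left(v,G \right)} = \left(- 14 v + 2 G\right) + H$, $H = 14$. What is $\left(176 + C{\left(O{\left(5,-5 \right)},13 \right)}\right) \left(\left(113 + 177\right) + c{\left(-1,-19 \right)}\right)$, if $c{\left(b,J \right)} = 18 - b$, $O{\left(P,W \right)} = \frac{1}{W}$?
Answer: $\frac{338046}{5} \approx 67609.0$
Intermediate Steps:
$C{\left(v,G \right)} = 14 - 14 v + 2 G$ ($C{\left(v,G \right)} = \left(- 14 v + 2 G\right) + 14 = 14 - 14 v + 2 G$)
$\left(176 + C{\left(O{\left(5,-5 \right)},13 \right)}\right) \left(\left(113 + 177\right) + c{\left(-1,-19 \right)}\right) = \left(176 + \left(14 - \frac{14}{-5} + 2 \cdot 13\right)\right) \left(\left(113 + 177\right) + \left(18 - -1\right)\right) = \left(176 + \left(14 - - \frac{14}{5} + 26\right)\right) \left(290 + \left(18 + 1\right)\right) = \left(176 + \left(14 + \frac{14}{5} + 26\right)\right) \left(290 + 19\right) = \left(176 + \frac{214}{5}\right) 309 = \frac{1094}{5} \cdot 309 = \frac{338046}{5}$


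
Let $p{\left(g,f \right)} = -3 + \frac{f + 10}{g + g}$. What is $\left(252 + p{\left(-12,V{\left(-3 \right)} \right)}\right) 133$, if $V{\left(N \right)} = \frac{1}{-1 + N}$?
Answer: $\frac{1058015}{32} \approx 33063.0$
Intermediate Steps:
$p{\left(g,f \right)} = -3 + \frac{10 + f}{2 g}$
$\left(252 + p{\left(-12,V{\left(-3 \right)} \right)}\right) 133 = \left(252 + \frac{10 + \frac{1}{-1 - 3} - -72}{2 \left(-12\right)}\right) 133 = \left(252 + \frac{1}{2} \left(- \frac{1}{12}\right) \left(10 + \frac{1}{-4} + 72\right)\right) 133 = \left(252 + \frac{1}{2} \left(- \frac{1}{12}\right) \left(10 - \frac{1}{4} + 72\right)\right) 133 = \left(252 + \frac{1}{2} \left(- \frac{1}{12}\right) \frac{327}{4}\right) 133 = \left(252 - \frac{109}{32}\right) 133 = \frac{7955}{32} \cdot 133 = \frac{1058015}{32}$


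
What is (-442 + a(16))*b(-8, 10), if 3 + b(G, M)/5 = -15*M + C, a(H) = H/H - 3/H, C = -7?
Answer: 352950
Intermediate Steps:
a(H) = 1 - 3/H
b(G, M) = -50 - 75*M (b(G, M) = -15 + 5*(-15*M - 7) = -15 + 5*(-7 - 15*M) = -15 + (-35 - 75*M) = -50 - 75*M)
(-442 + a(16))*b(-8, 10) = (-442 + (-3 + 16)/16)*(-50 - 75*10) = (-442 + (1/16)*13)*(-50 - 750) = (-442 + 13/16)*(-800) = -7059/16*(-800) = 352950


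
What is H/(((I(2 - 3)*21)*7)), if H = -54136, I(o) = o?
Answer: 54136/147 ≈ 368.27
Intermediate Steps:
H/(((I(2 - 3)*21)*7)) = -54136*1/(147*(2 - 3)) = -54136/(-1*21*7) = -54136/((-21*7)) = -54136/(-147) = -54136*(-1/147) = 54136/147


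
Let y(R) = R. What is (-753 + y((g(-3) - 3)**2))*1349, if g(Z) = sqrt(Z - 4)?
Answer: -1013099 - 8094*I*sqrt(7) ≈ -1.0131e+6 - 21415.0*I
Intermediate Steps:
g(Z) = sqrt(-4 + Z)
(-753 + y((g(-3) - 3)**2))*1349 = (-753 + (sqrt(-4 - 3) - 3)**2)*1349 = (-753 + (sqrt(-7) - 3)**2)*1349 = (-753 + (I*sqrt(7) - 3)**2)*1349 = (-753 + (-3 + I*sqrt(7))**2)*1349 = -1015797 + 1349*(-3 + I*sqrt(7))**2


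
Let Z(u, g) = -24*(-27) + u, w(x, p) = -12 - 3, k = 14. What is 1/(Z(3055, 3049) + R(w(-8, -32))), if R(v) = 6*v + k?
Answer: 1/3627 ≈ 0.00027571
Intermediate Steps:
w(x, p) = -15
Z(u, g) = 648 + u
R(v) = 14 + 6*v (R(v) = 6*v + 14 = 14 + 6*v)
1/(Z(3055, 3049) + R(w(-8, -32))) = 1/((648 + 3055) + (14 + 6*(-15))) = 1/(3703 + (14 - 90)) = 1/(3703 - 76) = 1/3627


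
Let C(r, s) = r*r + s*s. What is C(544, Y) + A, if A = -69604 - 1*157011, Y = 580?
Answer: 405721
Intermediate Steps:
C(r, s) = r² + s²
A = -226615 (A = -69604 - 157011 = -226615)
C(544, Y) + A = (544² + 580²) - 226615 = (295936 + 336400) - 226615 = 632336 - 226615 = 405721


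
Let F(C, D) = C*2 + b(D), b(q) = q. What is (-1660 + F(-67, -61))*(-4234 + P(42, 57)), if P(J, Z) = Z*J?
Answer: 3413200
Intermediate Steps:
P(J, Z) = J*Z
F(C, D) = D + 2*C (F(C, D) = C*2 + D = 2*C + D = D + 2*C)
(-1660 + F(-67, -61))*(-4234 + P(42, 57)) = (-1660 + (-61 + 2*(-67)))*(-4234 + 42*57) = (-1660 + (-61 - 134))*(-4234 + 2394) = (-1660 - 195)*(-1840) = -1855*(-1840) = 3413200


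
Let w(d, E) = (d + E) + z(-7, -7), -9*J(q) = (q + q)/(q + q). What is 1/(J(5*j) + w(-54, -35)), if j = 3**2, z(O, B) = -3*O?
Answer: -9/613 ≈ -0.014682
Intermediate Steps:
j = 9
J(q) = -1/9 (J(q) = -(q + q)/(9*(q + q)) = -2*q/(9*(2*q)) = -2*q*1/(2*q)/9 = -1/9*1 = -1/9)
w(d, E) = 21 + E + d (w(d, E) = (d + E) - 3*(-7) = (E + d) + 21 = 21 + E + d)
1/(J(5*j) + w(-54, -35)) = 1/(-1/9 + (21 - 35 - 54)) = 1/(-1/9 - 68) = 1/(-613/9) = -9/613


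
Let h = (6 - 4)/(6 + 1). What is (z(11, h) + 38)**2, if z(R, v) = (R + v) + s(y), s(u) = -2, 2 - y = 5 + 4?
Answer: 109561/49 ≈ 2235.9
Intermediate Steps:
h = 2/7 ≈ 0.28571
y = -7 (y = 2 - (5 + 4) = 2 - 1*9 = 2 - 9 = -7)
z(R, v) = -2 + R + v (z(R, v) = (R + v) - 2 = -2 + R + v)
(z(11, h) + 38)**2 = ((-2 + 11 + 2/7) + 38)**2 = (65/7 + 38)**2 = (331/7)**2 = 109561/49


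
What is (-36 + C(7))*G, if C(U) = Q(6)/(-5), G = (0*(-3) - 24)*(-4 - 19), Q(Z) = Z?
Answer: -102672/5 ≈ -20534.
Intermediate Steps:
G = 552 (G = (0 - 24)*(-23) = -24*(-23) = 552)
C(U) = -6/5 (C(U) = 6/(-5) = 6*(-1/5) = -6/5)
(-36 + C(7))*G = (-36 - 6/5)*552 = -186/5*552 = -102672/5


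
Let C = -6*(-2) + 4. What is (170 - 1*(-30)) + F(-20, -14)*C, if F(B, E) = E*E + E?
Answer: 3112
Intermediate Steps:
F(B, E) = E + E² (F(B, E) = E² + E = E + E²)
C = 16 (C = 12 + 4 = 16)
(170 - 1*(-30)) + F(-20, -14)*C = (170 - 1*(-30)) - 14*(1 - 14)*16 = (170 + 30) - 14*(-13)*16 = 200 + 182*16 = 200 + 2912 = 3112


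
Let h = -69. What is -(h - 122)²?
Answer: -36481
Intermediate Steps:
-(h - 122)² = -(-69 - 122)² = -1*(-191)² = -1*36481 = -36481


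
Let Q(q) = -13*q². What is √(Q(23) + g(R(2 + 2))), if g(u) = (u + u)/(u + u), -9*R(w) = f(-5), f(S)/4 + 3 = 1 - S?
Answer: 6*I*√191 ≈ 82.922*I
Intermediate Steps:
f(S) = -8 - 4*S (f(S) = -12 + 4*(1 - S) = -12 + (4 - 4*S) = -8 - 4*S)
R(w) = -4/3 (R(w) = -(-8 - 4*(-5))/9 = -(-8 + 20)/9 = -⅑*12 = -4/3)
g(u) = 1 (g(u) = (2*u)/((2*u)) = (2*u)*(1/(2*u)) = 1)
√(Q(23) + g(R(2 + 2))) = √(-13*23² + 1) = √(-13*529 + 1) = √(-6877 + 1) = √(-6876) = 6*I*√191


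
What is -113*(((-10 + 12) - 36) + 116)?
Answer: -9266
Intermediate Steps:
-113*(((-10 + 12) - 36) + 116) = -113*((2 - 36) + 116) = -113*(-34 + 116) = -113*82 = -9266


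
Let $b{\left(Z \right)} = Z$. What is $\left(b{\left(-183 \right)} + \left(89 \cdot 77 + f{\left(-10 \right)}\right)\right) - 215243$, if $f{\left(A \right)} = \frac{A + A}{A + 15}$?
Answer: $-208577$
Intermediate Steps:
$f{\left(A \right)} = \frac{2 A}{15 + A}$
$\left(b{\left(-183 \right)} + \left(89 \cdot 77 + f{\left(-10 \right)}\right)\right) - 215243 = \left(-183 + \left(89 \cdot 77 + 2 \left(-10\right) \frac{1}{15 - 10}\right)\right) - 215243 = \left(-183 + \left(6853 + 2 \left(-10\right) \frac{1}{5}\right)\right) - 215243 = \left(-183 + \left(6853 - 4\right)\right) - 215243 = \left(-183 + 6849\right) - 215243 = 6666 - 215243 = -208577$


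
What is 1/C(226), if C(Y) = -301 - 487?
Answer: -1/788 ≈ -0.0012690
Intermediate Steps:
C(Y) = -788
1/C(226) = 1/(-788) = -1/788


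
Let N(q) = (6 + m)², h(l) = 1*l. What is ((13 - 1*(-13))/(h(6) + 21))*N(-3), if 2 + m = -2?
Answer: 104/27 ≈ 3.8519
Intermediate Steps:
h(l) = l
m = -4 (m = -2 - 2 = -4)
N(q) = 4 (N(q) = (6 - 4)² = 2² = 4)
((13 - 1*(-13))/(h(6) + 21))*N(-3) = ((13 - 1*(-13))/(6 + 21))*4 = ((13 + 13)/27)*4 = ((1/27)*26)*4 = (26/27)*4 = 104/27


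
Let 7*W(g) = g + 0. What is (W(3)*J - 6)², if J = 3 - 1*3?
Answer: 36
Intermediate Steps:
W(g) = g/7 (W(g) = (g + 0)/7 = g/7)
J = 0 (J = 3 - 3 = 0)
(W(3)*J - 6)² = (((⅐)*3)*0 - 6)² = ((3/7)*0 - 6)² = (0 - 6)² = (-6)² = 36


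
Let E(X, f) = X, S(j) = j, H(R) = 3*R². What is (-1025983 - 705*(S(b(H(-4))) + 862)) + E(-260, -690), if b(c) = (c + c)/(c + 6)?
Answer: -4905619/3 ≈ -1.6352e+6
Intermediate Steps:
b(c) = 2*c/(6 + c) (b(c) = (2*c)/(6 + c) = 2*c/(6 + c))
(-1025983 - 705*(S(b(H(-4))) + 862)) + E(-260, -690) = (-1025983 - 705*(2*(3*(-4)²)/(6 + 3*(-4)²) + 862)) - 260 = (-1025983 - 705*(2*(3*16)/(6 + 3*16) + 862)) - 260 = (-1025983 - 705*(2*48/(6 + 48) + 862)) - 260 = (-1025983 - 705*(2*48/54 + 862)) - 260 = (-1025983 - 705*(2*48*(1/54) + 862)) - 260 = (-1025983 - 705*(16/9 + 862)) - 260 = (-1025983 - 705*7774/9) - 260 = (-1025983 - 1826890/3) - 260 = -4904839/3 - 260 = -4905619/3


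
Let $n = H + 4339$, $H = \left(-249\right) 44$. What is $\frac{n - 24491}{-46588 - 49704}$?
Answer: $\frac{1111}{3439} \approx 0.32306$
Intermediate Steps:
$H = -10956$
$n = -6617$ ($n = -10956 + 4339 = -6617$)
$\frac{n - 24491}{-46588 - 49704} = \frac{-6617 - 24491}{-46588 - 49704} = - \frac{31108}{-96292} = \left(-31108\right) \left(- \frac{1}{96292}\right) = \frac{1111}{3439}$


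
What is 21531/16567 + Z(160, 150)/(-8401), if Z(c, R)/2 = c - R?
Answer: 180550591/139179367 ≈ 1.2973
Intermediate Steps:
Z(c, R) = -2*R + 2*c (Z(c, R) = 2*(c - R) = -2*R + 2*c)
21531/16567 + Z(160, 150)/(-8401) = 21531/16567 + (-2*150 + 2*160)/(-8401) = 21531*(1/16567) + (-300 + 320)*(-1/8401) = 21531/16567 + 20*(-1/8401) = 21531/16567 - 20/8401 = 180550591/139179367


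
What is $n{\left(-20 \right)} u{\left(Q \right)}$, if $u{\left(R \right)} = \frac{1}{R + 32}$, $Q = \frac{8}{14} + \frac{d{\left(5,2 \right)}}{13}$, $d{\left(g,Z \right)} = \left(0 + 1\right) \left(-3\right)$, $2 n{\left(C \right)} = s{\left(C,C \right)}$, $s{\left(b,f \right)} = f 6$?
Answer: $- \frac{1820}{981} \approx -1.8552$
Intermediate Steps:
$s{\left(b,f \right)} = 6 f$
$n{\left(C \right)} = 3 C$ ($n{\left(C \right)} = \frac{6 C}{2} = 3 C$)
$d{\left(g,Z \right)} = -3$ ($d{\left(g,Z \right)} = 1 \left(-3\right) = -3$)
$Q = \frac{31}{91}$ ($Q = \frac{8}{14} - \frac{3}{13} = 8 \cdot \frac{1}{14} - \frac{3}{13} = \frac{4}{7} - \frac{3}{13} = \frac{31}{91} \approx 0.34066$)
$u{\left(R \right)} = \frac{1}{32 + R}$
$n{\left(-20 \right)} u{\left(Q \right)} = \frac{3 \left(-20\right)}{32 + \frac{31}{91}} = - \frac{60}{\frac{2943}{91}} = \left(-60\right) \frac{91}{2943} = - \frac{1820}{981}$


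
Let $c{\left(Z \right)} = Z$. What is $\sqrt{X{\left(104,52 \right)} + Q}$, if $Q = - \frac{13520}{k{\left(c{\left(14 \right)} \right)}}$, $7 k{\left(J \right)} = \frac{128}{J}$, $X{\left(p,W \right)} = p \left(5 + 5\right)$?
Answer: $\frac{i \sqrt{37245}}{2} \approx 96.495 i$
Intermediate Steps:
$X{\left(p,W \right)} = 10 p$ ($X{\left(p,W \right)} = p 10 = 10 p$)
$k{\left(J \right)} = \frac{128}{7 J}$ ($k{\left(J \right)} = \frac{128 \frac{1}{J}}{7} = \frac{128}{7 J}$)
$Q = - \frac{41405}{4}$ ($Q = - \frac{13520}{\frac{128}{7} \cdot \frac{1}{14}} = - \frac{13520}{\frac{64}{49}} = \left(-13520\right) \frac{49}{64} = - \frac{41405}{4} \approx -10351.0$)
$\sqrt{X{\left(104,52 \right)} + Q} = \sqrt{10 \cdot 104 - \frac{41405}{4}} = \sqrt{1040 - \frac{41405}{4}} = \sqrt{- \frac{37245}{4}} = \frac{i \sqrt{37245}}{2}$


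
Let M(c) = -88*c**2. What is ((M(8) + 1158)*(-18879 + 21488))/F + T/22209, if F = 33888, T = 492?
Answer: -43203594383/125436432 ≈ -344.43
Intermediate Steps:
((M(8) + 1158)*(-18879 + 21488))/F + T/22209 = ((-88*8**2 + 1158)*(-18879 + 21488))/33888 + 492/22209 = ((-88*64 + 1158)*2609)*(1/33888) + 492*(1/22209) = ((-5632 + 1158)*2609)*(1/33888) + 164/7403 = -4474*2609*(1/33888) + 164/7403 = -11672666*1/33888 + 164/7403 = -5836333/16944 + 164/7403 = -43203594383/125436432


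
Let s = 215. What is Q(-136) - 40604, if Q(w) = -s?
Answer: -40819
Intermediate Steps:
Q(w) = -215 (Q(w) = -1*215 = -215)
Q(-136) - 40604 = -215 - 40604 = -40819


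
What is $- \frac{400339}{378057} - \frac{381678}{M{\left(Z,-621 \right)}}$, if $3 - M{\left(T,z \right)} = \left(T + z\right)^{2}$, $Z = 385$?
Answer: $\frac{11090905429}{1914102591} \approx 5.7943$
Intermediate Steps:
$M{\left(T,z \right)} = 3 - \left(T + z\right)^{2}$
$- \frac{400339}{378057} - \frac{381678}{M{\left(Z,-621 \right)}} = - \frac{400339}{378057} - \frac{381678}{3 - \left(385 - 621\right)^{2}} = \left(-400339\right) \frac{1}{378057} - \frac{381678}{3 - \left(-236\right)^{2}} = - \frac{400339}{378057} - \frac{381678}{3 - 55696} = - \frac{400339}{378057} - \frac{381678}{-55693} = - \frac{400339}{378057} - - \frac{34698}{5063} = - \frac{400339}{378057} + \frac{34698}{5063} = \frac{11090905429}{1914102591}$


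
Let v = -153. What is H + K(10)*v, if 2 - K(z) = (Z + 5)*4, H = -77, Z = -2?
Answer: 1453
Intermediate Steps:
K(z) = -10 (K(z) = 2 - (-2 + 5)*4 = 2 - 3*4 = 2 - 1*12 = 2 - 12 = -10)
H + K(10)*v = -77 - 10*(-153) = -77 + 1530 = 1453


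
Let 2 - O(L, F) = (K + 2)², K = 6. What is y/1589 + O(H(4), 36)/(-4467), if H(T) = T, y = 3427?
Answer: 15406927/7098063 ≈ 2.1706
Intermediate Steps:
O(L, F) = -62 (O(L, F) = 2 - (6 + 2)² = 2 - 1*8² = 2 - 1*64 = 2 - 64 = -62)
y/1589 + O(H(4), 36)/(-4467) = 3427/1589 - 62/(-4467) = 3427*(1/1589) - 62*(-1/4467) = 3427/1589 + 62/4467 = 15406927/7098063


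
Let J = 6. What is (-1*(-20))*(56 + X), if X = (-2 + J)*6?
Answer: 1600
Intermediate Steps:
X = 24 (X = (-2 + 6)*6 = 4*6 = 24)
(-1*(-20))*(56 + X) = (-1*(-20))*(56 + 24) = 20*80 = 1600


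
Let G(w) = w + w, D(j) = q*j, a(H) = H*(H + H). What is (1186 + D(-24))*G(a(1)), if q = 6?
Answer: 4168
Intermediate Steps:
a(H) = 2*H**2 (a(H) = H*(2*H) = 2*H**2)
D(j) = 6*j
G(w) = 2*w
(1186 + D(-24))*G(a(1)) = (1186 + 6*(-24))*(2*(2*1**2)) = (1186 - 144)*(2*(2*1)) = 1042*(2*2) = 1042*4 = 4168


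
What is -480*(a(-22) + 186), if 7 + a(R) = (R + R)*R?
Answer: -550560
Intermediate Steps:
a(R) = -7 + 2*R**2 (a(R) = -7 + (R + R)*R = -7 + (2*R)*R = -7 + 2*R**2)
-480*(a(-22) + 186) = -480*((-7 + 2*(-22)**2) + 186) = -480*((-7 + 2*484) + 186) = -480*((-7 + 968) + 186) = -480*(961 + 186) = -480*1147 = -550560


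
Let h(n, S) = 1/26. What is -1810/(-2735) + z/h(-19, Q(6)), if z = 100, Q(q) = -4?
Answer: 1422562/547 ≈ 2600.7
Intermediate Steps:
h(n, S) = 1/26
-1810/(-2735) + z/h(-19, Q(6)) = -1810/(-2735) + 100/(1/26) = -1810*(-1/2735) + 100*26 = 362/547 + 2600 = 1422562/547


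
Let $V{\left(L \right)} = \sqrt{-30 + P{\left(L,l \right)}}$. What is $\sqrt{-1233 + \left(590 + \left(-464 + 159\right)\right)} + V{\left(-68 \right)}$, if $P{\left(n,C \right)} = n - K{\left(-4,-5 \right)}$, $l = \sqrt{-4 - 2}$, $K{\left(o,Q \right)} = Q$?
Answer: $i \left(\sqrt{93} + 2 \sqrt{237}\right) \approx 40.433 i$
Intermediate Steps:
$l = i \sqrt{6}$ ($l = \sqrt{-6} = i \sqrt{6} \approx 2.4495 i$)
$P{\left(n,C \right)} = 5 + n$ ($P{\left(n,C \right)} = n - -5 = n + 5 = 5 + n$)
$V{\left(L \right)} = \sqrt{-25 + L}$ ($V{\left(L \right)} = \sqrt{-30 + \left(5 + L\right)} = \sqrt{-25 + L}$)
$\sqrt{-1233 + \left(590 + \left(-464 + 159\right)\right)} + V{\left(-68 \right)} = \sqrt{-1233 + \left(590 + \left(-464 + 159\right)\right)} + \sqrt{-25 - 68} = \sqrt{-1233 + \left(590 - 305\right)} + \sqrt{-93} = \sqrt{-1233 + 285} + i \sqrt{93} = \sqrt{-948} + i \sqrt{93} = 2 i \sqrt{237} + i \sqrt{93} = i \sqrt{93} + 2 i \sqrt{237}$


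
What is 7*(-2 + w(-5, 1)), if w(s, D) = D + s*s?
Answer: 168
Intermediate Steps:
w(s, D) = D + s²
7*(-2 + w(-5, 1)) = 7*(-2 + (1 + (-5)²)) = 7*(-2 + (1 + 25)) = 7*(-2 + 26) = 7*24 = 168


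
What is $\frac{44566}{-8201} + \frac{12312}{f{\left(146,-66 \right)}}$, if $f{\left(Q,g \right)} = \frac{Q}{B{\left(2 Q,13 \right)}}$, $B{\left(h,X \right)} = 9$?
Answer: $\frac{451114886}{598673} \approx 753.52$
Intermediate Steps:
$f{\left(Q,g \right)} = \frac{Q}{9}$
$\frac{44566}{-8201} + \frac{12312}{f{\left(146,-66 \right)}} = \frac{44566}{-8201} + \frac{12312}{\frac{1}{9} \cdot 146} = 44566 \left(- \frac{1}{8201}\right) + \frac{12312}{\frac{146}{9}} = - \frac{44566}{8201} + 12312 \cdot \frac{9}{146} = - \frac{44566}{8201} + \frac{55404}{73} = \frac{451114886}{598673}$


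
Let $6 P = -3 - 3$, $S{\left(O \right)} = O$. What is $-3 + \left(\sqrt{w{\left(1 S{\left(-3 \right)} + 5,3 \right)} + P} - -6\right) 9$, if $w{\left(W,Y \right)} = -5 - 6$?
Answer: $51 + 18 i \sqrt{3} \approx 51.0 + 31.177 i$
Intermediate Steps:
$P = -1$ ($P = \frac{-3 - 3}{6} = \frac{1}{6} \left(-6\right) = -1$)
$w{\left(W,Y \right)} = -11$ ($w{\left(W,Y \right)} = -5 - 6 = -11$)
$-3 + \left(\sqrt{w{\left(1 S{\left(-3 \right)} + 5,3 \right)} + P} - -6\right) 9 = -3 + \left(\sqrt{-11 - 1} - -6\right) 9 = -3 + \left(\sqrt{-12} + 6\right) 9 = -3 + \left(2 i \sqrt{3} + 6\right) 9 = -3 + \left(6 + 2 i \sqrt{3}\right) 9 = -3 + \left(54 + 18 i \sqrt{3}\right) = 51 + 18 i \sqrt{3}$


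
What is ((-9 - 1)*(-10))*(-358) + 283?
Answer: -35517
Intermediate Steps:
((-9 - 1)*(-10))*(-358) + 283 = -10*(-10)*(-358) + 283 = 100*(-358) + 283 = -35800 + 283 = -35517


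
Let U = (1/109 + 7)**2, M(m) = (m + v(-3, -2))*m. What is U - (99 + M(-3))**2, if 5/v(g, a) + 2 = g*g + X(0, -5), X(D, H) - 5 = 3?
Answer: -135441873/11881 ≈ -11400.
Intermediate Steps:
X(D, H) = 8 (X(D, H) = 5 + 3 = 8)
v(g, a) = 5/(6 + g**2) (v(g, a) = 5/(-2 + (g*g + 8)) = 5/(-2 + (g**2 + 8)) = 5/(-2 + (8 + g**2)) = 5/(6 + g**2))
M(m) = m*(1/3 + m) (M(m) = (m + 5/(6 + (-3)**2))*m = (m + 5/(6 + 9))*m = (m + 5/15)*m = (m + 5*(1/15))*m = (m + 1/3)*m = (1/3 + m)*m = m*(1/3 + m))
U = 583696/11881 (U = (1/109 + 7)**2 = (764/109)**2 = 583696/11881 ≈ 49.129)
U - (99 + M(-3))**2 = 583696/11881 - (99 - 3*(1/3 - 3))**2 = 583696/11881 - (99 - 3*(-8/3))**2 = 583696/11881 - (99 + 8)**2 = 583696/11881 - 1*107**2 = 583696/11881 - 1*11449 = 583696/11881 - 11449 = -135441873/11881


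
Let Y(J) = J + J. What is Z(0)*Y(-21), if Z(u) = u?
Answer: 0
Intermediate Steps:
Y(J) = 2*J
Z(0)*Y(-21) = 0*(2*(-21)) = 0*(-42) = 0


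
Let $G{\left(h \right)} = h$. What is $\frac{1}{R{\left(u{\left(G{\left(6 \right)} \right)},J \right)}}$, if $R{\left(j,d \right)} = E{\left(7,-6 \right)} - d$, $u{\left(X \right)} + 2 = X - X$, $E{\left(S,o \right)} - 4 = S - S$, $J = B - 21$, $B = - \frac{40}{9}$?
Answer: $\frac{9}{265} \approx 0.033962$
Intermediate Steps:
$B = - \frac{40}{9}$ ($B = \left(-40\right) \frac{1}{9} = - \frac{40}{9} \approx -4.4444$)
$J = - \frac{229}{9}$ ($J = - \frac{40}{9} - 21 = - \frac{229}{9} \approx -25.444$)
$E{\left(S,o \right)} = 4$ ($E{\left(S,o \right)} = 4 + \left(S - S\right) = 4 + 0 = 4$)
$u{\left(X \right)} = -2$ ($u{\left(X \right)} = -2 + \left(X - X\right) = -2 + 0 = -2$)
$R{\left(j,d \right)} = 4 - d$
$\frac{1}{R{\left(u{\left(G{\left(6 \right)} \right)},J \right)}} = \frac{1}{4 - - \frac{229}{9}} = \frac{1}{4 + \frac{229}{9}} = \frac{1}{\frac{265}{9}} = \frac{9}{265}$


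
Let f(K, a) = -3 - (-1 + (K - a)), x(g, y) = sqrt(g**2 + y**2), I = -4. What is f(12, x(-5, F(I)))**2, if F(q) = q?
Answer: (14 - sqrt(41))**2 ≈ 57.713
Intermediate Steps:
f(K, a) = -2 + a - K (f(K, a) = -3 - (-1 + K - a) = -3 + (1 + a - K) = -2 + a - K)
f(12, x(-5, F(I)))**2 = (-2 + sqrt((-5)**2 + (-4)**2) - 1*12)**2 = (-2 + sqrt(25 + 16) - 12)**2 = (-2 + sqrt(41) - 12)**2 = (-14 + sqrt(41))**2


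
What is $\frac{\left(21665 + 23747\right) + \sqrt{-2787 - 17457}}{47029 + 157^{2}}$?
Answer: $\frac{22706}{35839} + \frac{i \sqrt{5061}}{35839} \approx 0.63356 + 0.001985 i$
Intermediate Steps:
$\frac{\left(21665 + 23747\right) + \sqrt{-2787 - 17457}}{47029 + 157^{2}} = \frac{45412 + \sqrt{-20244}}{47029 + 24649} = \frac{45412 + 2 i \sqrt{5061}}{71678} = \left(45412 + 2 i \sqrt{5061}\right) \frac{1}{71678} = \frac{22706}{35839} + \frac{i \sqrt{5061}}{35839}$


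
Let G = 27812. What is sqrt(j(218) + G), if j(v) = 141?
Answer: sqrt(27953) ≈ 167.19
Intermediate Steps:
sqrt(j(218) + G) = sqrt(141 + 27812) = sqrt(27953)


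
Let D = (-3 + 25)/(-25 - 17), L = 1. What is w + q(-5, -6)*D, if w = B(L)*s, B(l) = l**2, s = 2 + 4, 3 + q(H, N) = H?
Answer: 214/21 ≈ 10.190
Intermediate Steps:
q(H, N) = -3 + H
s = 6
D = -11/21 (D = 22/(-42) = 22*(-1/42) = -11/21 ≈ -0.52381)
w = 6 (w = 1**2*6 = 1*6 = 6)
w + q(-5, -6)*D = 6 + (-3 - 5)*(-11/21) = 6 - 8*(-11/21) = 6 + 88/21 = 214/21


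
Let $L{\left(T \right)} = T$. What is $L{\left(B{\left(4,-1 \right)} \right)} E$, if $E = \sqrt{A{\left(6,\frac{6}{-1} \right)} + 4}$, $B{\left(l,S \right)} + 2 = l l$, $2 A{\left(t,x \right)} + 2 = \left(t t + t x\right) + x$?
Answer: $0$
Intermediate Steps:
$A{\left(t,x \right)} = -1 + \frac{x}{2} + \frac{t^{2}}{2} + \frac{t x}{2}$ ($A{\left(t,x \right)} = -1 + \frac{\left(t t + t x\right) + x}{2} = -1 + \frac{\left(t^{2} + t x\right) + x}{2} = -1 + \frac{x + t^{2} + t x}{2} = -1 + \left(\frac{x}{2} + \frac{t^{2}}{2} + \frac{t x}{2}\right) = -1 + \frac{x}{2} + \frac{t^{2}}{2} + \frac{t x}{2}$)
$B{\left(l,S \right)} = -2 + l^{2}$ ($B{\left(l,S \right)} = -2 + l l = -2 + l^{2}$)
$E = 0$ ($E = \sqrt{\left(-1 + \frac{6 \frac{1}{-1}}{2} + \frac{6^{2}}{2} + \frac{1}{2} \cdot 6 \frac{6}{-1}\right) + 4} = \sqrt{\left(-1 + \frac{6 \left(-1\right)}{2} + \frac{1}{2} \cdot 36 + \frac{1}{2} \cdot 6 \cdot 6 \left(-1\right)\right) + 4} = \sqrt{\left(-1 + \frac{1}{2} \left(-6\right) + 18 + \frac{1}{2} \cdot 6 \left(-6\right)\right) + 4} = \sqrt{\left(-1 - 3 + 18 - 18\right) + 4} = \sqrt{-4 + 4} = \sqrt{0} = 0$)
$L{\left(B{\left(4,-1 \right)} \right)} E = \left(-2 + 4^{2}\right) 0 = \left(-2 + 16\right) 0 = 14 \cdot 0 = 0$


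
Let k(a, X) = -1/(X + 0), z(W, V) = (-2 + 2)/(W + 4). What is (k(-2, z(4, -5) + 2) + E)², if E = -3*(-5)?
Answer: 841/4 ≈ 210.25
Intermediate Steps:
z(W, V) = 0 (z(W, V) = 0/(4 + W) = 0)
k(a, X) = -1/X
E = 15
(k(-2, z(4, -5) + 2) + E)² = (-1/(0 + 2) + 15)² = (-1/2 + 15)² = (-1*½ + 15)² = (-½ + 15)² = (29/2)² = 841/4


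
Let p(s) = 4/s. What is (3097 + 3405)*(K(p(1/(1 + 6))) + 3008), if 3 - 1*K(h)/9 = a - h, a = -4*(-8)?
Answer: 19499498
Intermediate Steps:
a = 32
K(h) = -261 + 9*h (K(h) = 27 - 9*(32 - h) = 27 + (-288 + 9*h) = -261 + 9*h)
(3097 + 3405)*(K(p(1/(1 + 6))) + 3008) = (3097 + 3405)*((-261 + 9*(4/(1/(1 + 6)))) + 3008) = 6502*((-261 + 9*(4/(1/7))) + 3008) = 6502*((-261 + 9*(4/(⅐))) + 3008) = 6502*((-261 + 9*(4*7)) + 3008) = 6502*((-261 + 9*28) + 3008) = 6502*((-261 + 252) + 3008) = 6502*(-9 + 3008) = 6502*2999 = 19499498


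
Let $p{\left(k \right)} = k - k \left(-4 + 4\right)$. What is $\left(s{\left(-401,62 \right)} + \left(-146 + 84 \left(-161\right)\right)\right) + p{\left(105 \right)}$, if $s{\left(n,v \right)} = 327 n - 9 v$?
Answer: $-145250$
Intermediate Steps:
$s{\left(n,v \right)} = - 9 v + 327 n$
$p{\left(k \right)} = k$ ($p{\left(k \right)} = k - k 0 = k - 0 = k + 0 = k$)
$\left(s{\left(-401,62 \right)} + \left(-146 + 84 \left(-161\right)\right)\right) + p{\left(105 \right)} = \left(\left(\left(-9\right) 62 + 327 \left(-401\right)\right) + \left(-146 + 84 \left(-161\right)\right)\right) + 105 = \left(\left(-558 - 131127\right) - 13670\right) + 105 = \left(-131685 - 13670\right) + 105 = -145355 + 105 = -145250$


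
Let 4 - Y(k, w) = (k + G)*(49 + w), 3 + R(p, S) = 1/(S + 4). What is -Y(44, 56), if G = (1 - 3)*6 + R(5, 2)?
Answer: 6117/2 ≈ 3058.5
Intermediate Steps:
R(p, S) = -3 + 1/(4 + S) (R(p, S) = -3 + 1/(S + 4) = -3 + 1/(4 + S))
G = -89/6 (G = (1 - 3)*6 + (-11 - 3*2)/(4 + 2) = -2*6 + (-11 - 6)/6 = -12 + (⅙)*(-17) = -12 - 17/6 = -89/6 ≈ -14.833)
Y(k, w) = 4 - (49 + w)*(-89/6 + k) (Y(k, w) = 4 - (k - 89/6)*(49 + w) = 4 - (-89/6 + k)*(49 + w) = 4 - (49 + w)*(-89/6 + k))
-Y(44, 56) = -(4385/6 - 49*44 + (89/6)*56 - 1*44*56) = -(4385/6 - 2156 + 2492/3 - 2464) = -1*(-6117/2) = 6117/2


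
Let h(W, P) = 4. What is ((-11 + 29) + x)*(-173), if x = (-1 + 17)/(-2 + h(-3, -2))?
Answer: -4498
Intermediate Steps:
x = 8 (x = (-1 + 17)/(-2 + 4) = 16/2 = 16*(½) = 8)
((-11 + 29) + x)*(-173) = ((-11 + 29) + 8)*(-173) = (18 + 8)*(-173) = 26*(-173) = -4498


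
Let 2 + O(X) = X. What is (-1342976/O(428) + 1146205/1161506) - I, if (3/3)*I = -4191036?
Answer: 1036085873826745/247400778 ≈ 4.1879e+6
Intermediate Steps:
I = -4191036
O(X) = -2 + X
(-1342976/O(428) + 1146205/1161506) - I = (-1342976/(-2 + 428) + 1146205/1161506) - 1*(-4191036) = (-1342976/426 + 1146205*(1/1161506)) + 4191036 = (-1342976*1/426 + 1146205/1161506) + 4191036 = (-671488/213 + 1146205/1161506) + 4191036 = -779693199263/247400778 + 4191036 = 1036085873826745/247400778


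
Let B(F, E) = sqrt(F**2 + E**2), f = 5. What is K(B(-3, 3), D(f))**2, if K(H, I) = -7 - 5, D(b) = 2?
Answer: 144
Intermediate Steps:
B(F, E) = sqrt(E**2 + F**2)
K(H, I) = -12
K(B(-3, 3), D(f))**2 = (-12)**2 = 144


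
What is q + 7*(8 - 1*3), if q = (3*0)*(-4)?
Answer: 35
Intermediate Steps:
q = 0 (q = 0*(-4) = 0)
q + 7*(8 - 1*3) = 0 + 7*(8 - 1*3) = 0 + 7*(8 - 3) = 0 + 7*5 = 0 + 35 = 35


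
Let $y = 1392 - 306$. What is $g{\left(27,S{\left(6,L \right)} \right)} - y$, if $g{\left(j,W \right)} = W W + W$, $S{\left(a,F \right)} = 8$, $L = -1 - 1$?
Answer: $-1014$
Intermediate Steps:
$L = -2$ ($L = -1 - 1 = -2$)
$g{\left(j,W \right)} = W + W^{2}$ ($g{\left(j,W \right)} = W^{2} + W = W + W^{2}$)
$y = 1086$ ($y = 1392 - 306 = 1086$)
$g{\left(27,S{\left(6,L \right)} \right)} - y = 8 \left(1 + 8\right) - 1086 = 8 \cdot 9 - 1086 = 72 - 1086 = -1014$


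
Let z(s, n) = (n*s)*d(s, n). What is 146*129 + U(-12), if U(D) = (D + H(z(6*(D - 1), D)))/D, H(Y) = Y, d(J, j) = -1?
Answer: 18913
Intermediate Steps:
z(s, n) = -n*s (z(s, n) = (n*s)*(-1) = -n*s)
U(D) = (D - D*(-6 + 6*D))/D (U(D) = (D - D*6*(D - 1))/D = (D - D*6*(-1 + D))/D = (D - D*(-6 + 6*D))/D)
146*129 + U(-12) = 146*129 + (7 - 6*(-12)) = 18834 + (7 + 72) = 18834 + 79 = 18913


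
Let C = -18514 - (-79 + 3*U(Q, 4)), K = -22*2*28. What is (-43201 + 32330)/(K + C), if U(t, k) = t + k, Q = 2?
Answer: 10871/19685 ≈ 0.55225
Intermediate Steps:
U(t, k) = k + t
K = -1232 (K = -44*28 = -1232)
C = -18453 (C = -18514 - (-79 + 3*(4 + 2)) = -18514 - (-79 + 3*6) = -18514 - (-79 + 18) = -18514 - 1*(-61) = -18514 + 61 = -18453)
(-43201 + 32330)/(K + C) = (-43201 + 32330)/(-1232 - 18453) = -10871/(-19685) = -10871*(-1/19685) = 10871/19685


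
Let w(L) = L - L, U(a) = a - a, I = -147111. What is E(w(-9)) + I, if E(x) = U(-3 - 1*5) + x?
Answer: -147111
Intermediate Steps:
U(a) = 0
w(L) = 0
E(x) = x (E(x) = 0 + x = x)
E(w(-9)) + I = 0 - 147111 = -147111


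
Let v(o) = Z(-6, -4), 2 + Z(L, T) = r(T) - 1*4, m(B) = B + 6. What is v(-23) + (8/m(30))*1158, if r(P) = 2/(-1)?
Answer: 748/3 ≈ 249.33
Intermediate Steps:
r(P) = -2 (r(P) = 2*(-1) = -2)
m(B) = 6 + B
Z(L, T) = -8 (Z(L, T) = -2 + (-2 - 1*4) = -2 + (-2 - 4) = -2 - 6 = -8)
v(o) = -8
v(-23) + (8/m(30))*1158 = -8 + (8/(6 + 30))*1158 = -8 + (8/36)*1158 = -8 + (8*(1/36))*1158 = -8 + (2/9)*1158 = -8 + 772/3 = 748/3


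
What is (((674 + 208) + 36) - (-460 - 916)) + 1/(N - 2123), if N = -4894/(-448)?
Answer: 1085302646/473105 ≈ 2294.0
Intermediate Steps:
N = 2447/224 (N = -4894*(-1/448) = 2447/224 ≈ 10.924)
(((674 + 208) + 36) - (-460 - 916)) + 1/(N - 2123) = (((674 + 208) + 36) - (-460 - 916)) + 1/(2447/224 - 2123) = ((882 + 36) - 1*(-1376)) + 1/(-473105/224) = (918 + 1376) - 224/473105 = 2294 - 224/473105 = 1085302646/473105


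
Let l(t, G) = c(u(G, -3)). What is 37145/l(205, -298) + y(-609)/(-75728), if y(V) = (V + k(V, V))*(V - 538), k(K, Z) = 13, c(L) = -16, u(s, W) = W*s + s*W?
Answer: -176490897/75728 ≈ -2330.6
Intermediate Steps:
u(s, W) = 2*W*s (u(s, W) = W*s + W*s = 2*W*s)
y(V) = (-538 + V)*(13 + V) (y(V) = (V + 13)*(V - 538) = (13 + V)*(-538 + V) = (-538 + V)*(13 + V))
l(t, G) = -16
37145/l(205, -298) + y(-609)/(-75728) = 37145/(-16) + (-6994 + (-609)**2 - 525*(-609))/(-75728) = 37145*(-1/16) + (-6994 + 370881 + 319725)*(-1/75728) = -37145/16 + 683612*(-1/75728) = -37145/16 - 170903/18932 = -176490897/75728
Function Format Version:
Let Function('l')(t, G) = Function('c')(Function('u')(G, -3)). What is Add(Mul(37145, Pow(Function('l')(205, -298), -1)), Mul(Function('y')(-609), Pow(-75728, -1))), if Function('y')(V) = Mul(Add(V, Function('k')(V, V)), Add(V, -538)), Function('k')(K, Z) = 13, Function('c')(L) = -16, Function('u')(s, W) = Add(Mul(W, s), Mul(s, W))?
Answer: Rational(-176490897, 75728) ≈ -2330.6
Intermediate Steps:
Function('u')(s, W) = Mul(2, W, s) (Function('u')(s, W) = Add(Mul(W, s), Mul(W, s)) = Mul(2, W, s))
Function('y')(V) = Mul(Add(-538, V), Add(13, V)) (Function('y')(V) = Mul(Add(V, 13), Add(V, -538)) = Mul(Add(13, V), Add(-538, V)) = Mul(Add(-538, V), Add(13, V)))
Function('l')(t, G) = -16
Add(Mul(37145, Pow(Function('l')(205, -298), -1)), Mul(Function('y')(-609), Pow(-75728, -1))) = Add(Mul(37145, Pow(-16, -1)), Mul(Add(-6994, Pow(-609, 2), Mul(-525, -609)), Pow(-75728, -1))) = Add(Mul(37145, Rational(-1, 16)), Mul(Add(-6994, 370881, 319725), Rational(-1, 75728))) = Add(Rational(-37145, 16), Mul(683612, Rational(-1, 75728))) = Add(Rational(-37145, 16), Rational(-170903, 18932)) = Rational(-176490897, 75728)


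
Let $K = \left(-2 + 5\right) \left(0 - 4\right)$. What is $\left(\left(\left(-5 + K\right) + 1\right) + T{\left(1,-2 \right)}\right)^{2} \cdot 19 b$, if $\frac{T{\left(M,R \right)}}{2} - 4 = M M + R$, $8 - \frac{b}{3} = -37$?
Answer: $256500$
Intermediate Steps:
$b = 135$ ($b = 24 - -111 = 24 + 111 = 135$)
$T{\left(M,R \right)} = 8 + 2 R + 2 M^{2}$ ($T{\left(M,R \right)} = 8 + 2 \left(M M + R\right) = 8 + 2 \left(M^{2} + R\right) = 8 + 2 \left(R + M^{2}\right) = 8 + \left(2 R + 2 M^{2}\right) = 8 + 2 R + 2 M^{2}$)
$K = -12$ ($K = 3 \left(-4\right) = -12$)
$\left(\left(\left(-5 + K\right) + 1\right) + T{\left(1,-2 \right)}\right)^{2} \cdot 19 b = \left(\left(\left(-5 - 12\right) + 1\right) + \left(8 + 2 \left(-2\right) + 2 \cdot 1^{2}\right)\right)^{2} \cdot 19 \cdot 135 = \left(\left(-17 + 1\right) + \left(8 - 4 + 2 \cdot 1\right)\right)^{2} \cdot 19 \cdot 135 = \left(-16 + \left(8 - 4 + 2\right)\right)^{2} \cdot 19 \cdot 135 = \left(-16 + 6\right)^{2} \cdot 19 \cdot 135 = \left(-10\right)^{2} \cdot 19 \cdot 135 = 100 \cdot 19 \cdot 135 = 1900 \cdot 135 = 256500$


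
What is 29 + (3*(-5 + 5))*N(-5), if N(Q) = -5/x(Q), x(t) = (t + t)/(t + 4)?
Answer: 29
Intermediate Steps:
x(t) = 2*t/(4 + t) (x(t) = (2*t)/(4 + t) = 2*t/(4 + t))
N(Q) = -5*(4 + Q)/(2*Q)
29 + (3*(-5 + 5))*N(-5) = 29 + (3*(-5 + 5))*(-5/2 - 10/(-5)) = 29 + (3*0)*(-5/2 - 10*(-1/5)) = 29 + 0*(-5/2 + 2) = 29 + 0*(-1/2) = 29 + 0 = 29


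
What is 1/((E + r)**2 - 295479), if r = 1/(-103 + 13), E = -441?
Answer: -8100/818004419 ≈ -9.9021e-6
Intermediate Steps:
r = -1/90 (r = 1/(-90) = -1/90 ≈ -0.011111)
1/((E + r)**2 - 295479) = 1/((-441 - 1/90)**2 - 295479) = 1/((-39691/90)**2 - 295479) = 1/(1575375481/8100 - 295479) = 1/(-818004419/8100) = -8100/818004419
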